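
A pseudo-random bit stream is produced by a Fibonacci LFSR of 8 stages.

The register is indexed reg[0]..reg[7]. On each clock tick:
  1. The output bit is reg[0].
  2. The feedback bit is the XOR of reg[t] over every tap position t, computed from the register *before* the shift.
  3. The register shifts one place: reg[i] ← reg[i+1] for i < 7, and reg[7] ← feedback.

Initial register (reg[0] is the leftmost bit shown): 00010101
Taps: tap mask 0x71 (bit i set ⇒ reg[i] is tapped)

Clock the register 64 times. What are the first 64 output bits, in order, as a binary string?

0001010110011001011111101111001101110111001010100101000100101101

step | reg (before) | out | fb
   0 | 00010101 | 0 | 1
   1 | 00101011 | 0 | 0
   2 | 01010110 | 0 | 0
   3 | 10101100 | 1 | 1
   4 | 01011001 | 0 | 1
   5 | 10110011 | 1 | 0
   6 | 01100110 | 0 | 0
   7 | 11001100 | 1 | 1
   8 | 10011001 | 1 | 0
   9 | 00110010 | 0 | 1
  10 | 01100101 | 0 | 1
  11 | 11001011 | 1 | 1
  12 | 10010111 | 1 | 1
  13 | 00101111 | 0 | 1
  14 | 01011111 | 0 | 1
  15 | 10111111 | 1 | 0
  16 | 01111110 | 0 | 1
  17 | 11111101 | 1 | 1
  18 | 11111011 | 1 | 1
  19 | 11110111 | 1 | 1
  20 | 11101111 | 1 | 0
  21 | 11011110 | 1 | 0
  22 | 10111100 | 1 | 1
  23 | 01111001 | 0 | 1
  24 | 11110011 | 1 | 0
  25 | 11100110 | 1 | 1
  26 | 11001101 | 1 | 1
  27 | 10011011 | 1 | 1
  28 | 00110111 | 0 | 0
  29 | 01101110 | 0 | 1
  30 | 11011101 | 1 | 1
  31 | 10111011 | 1 | 1
  32 | 01110111 | 0 | 0
  33 | 11101110 | 1 | 0
  34 | 11011100 | 1 | 1
  35 | 10111001 | 1 | 0
  36 | 01110010 | 0 | 1
  37 | 11100101 | 1 | 0
  38 | 11001010 | 1 | 1
  39 | 10010101 | 1 | 0
  40 | 00101010 | 0 | 0
  41 | 01010100 | 0 | 1
  42 | 10101001 | 1 | 0
  43 | 01010010 | 0 | 1
  44 | 10100101 | 1 | 0
  45 | 01001010 | 0 | 0
  46 | 10010100 | 1 | 0
  47 | 00101000 | 0 | 1
  48 | 01010001 | 0 | 0
  49 | 10100010 | 1 | 0
  50 | 01000100 | 0 | 1
  51 | 10001001 | 1 | 0
  52 | 00010010 | 0 | 1
  53 | 00100101 | 0 | 1
  54 | 01001011 | 0 | 0
  55 | 10010110 | 1 | 1
  56 | 00101101 | 0 | 0
  57 | 01011010 | 0 | 0
  58 | 10110100 | 1 | 0
  59 | 01101000 | 0 | 1
  60 | 11010001 | 1 | 1
  61 | 10100011 | 1 | 0
  62 | 01000110 | 0 | 0
  63 | 10001100 | 1 | 1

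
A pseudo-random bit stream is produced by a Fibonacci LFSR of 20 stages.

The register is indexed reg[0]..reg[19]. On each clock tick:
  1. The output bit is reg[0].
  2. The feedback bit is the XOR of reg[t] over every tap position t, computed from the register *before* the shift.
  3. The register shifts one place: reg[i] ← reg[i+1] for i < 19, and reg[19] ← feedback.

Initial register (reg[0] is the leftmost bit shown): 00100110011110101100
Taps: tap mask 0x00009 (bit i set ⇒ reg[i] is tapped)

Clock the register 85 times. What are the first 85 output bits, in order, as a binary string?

tick  register→output (feedback)
  0  00100110011110101100→0 (0)
  1  01001100111101011000→0 (0)
  2  10011001111010110000→1 (0)
  3  00110011110101100000→0 (1)
  4  01100111101011000001→0 (0)
  5  11001111010110000010→1 (1)
  6  10011110101100000101→1 (0)
  7  00111101011000001010→0 (1)
  8  01111010110000010101→0 (1)
  9  11110101100000101011→1 (0)
 10  11101011000001010110→1 (1)
 11  11010110000010101101→1 (0)
 12  10101100000101011010→1 (1)
 13  01011000001010110101→0 (1)
 14  10110000010101101011→1 (0)
 15  01100000101011010110→0 (0)
 16  11000001010110101100→1 (1)
 17  10000010101101011001→1 (1)
 18  00000101011010110011→0 (0)
 19  00001010110101100110→0 (0)
 20  00010101101011001100→0 (1)
 21  00101011010110011001→0 (0)
 22  01010110101100110010→0 (1)
 23  10101101011001100101→1 (1)
 24  01011010110011001011→0 (1)
 25  10110101100110010111→1 (0)
 26  01101011001100101110→0 (0)
 27  11010110011001011100→1 (0)
 28  10101100110010111000→1 (1)
 29  01011001100101110001→0 (1)
 30  10110011001011100011→1 (0)
 31  01100110010111000110→0 (0)
 32  11001100101110001100→1 (1)
 33  10011001011100011001→1 (0)
 34  00110010111000110010→0 (1)
 35  01100101110001100101→0 (0)
 36  11001011100011001010→1 (1)
 37  10010111000110010101→1 (0)
 38  00101110001100101010→0 (0)
 39  01011100011001010100→0 (1)
 40  10111000110010101001→1 (0)
 41  01110001100101010010→0 (1)
 42  11100011001010100101→1 (1)
 43  11000110010101001011→1 (1)
 44  10001100101010010111→1 (1)
 45  00011001010100101111→0 (1)
 46  00110010101001011111→0 (1)
 47  01100101010010111111→0 (0)
 48  11001010100101111110→1 (1)
 49  10010101001011111101→1 (0)
 50  00101010010111111010→0 (0)
 51  01010100101111110100→0 (1)
 52  10101001011111101001→1 (1)
 53  01010010111111010011→0 (1)
 54  10100101111110100111→1 (1)
 55  01001011111101001111→0 (0)
 56  10010111111010011110→1 (0)
 57  00101111110100111100→0 (0)
 58  01011111101001111000→0 (1)
 59  10111111010011110001→1 (0)
 60  01111110100111100010→0 (1)
 61  11111101001111000101→1 (0)
 62  11111010011110001010→1 (0)
 63  11110100111100010100→1 (0)
 64  11101001111000101000→1 (1)
 65  11010011110001010001→1 (0)
 66  10100111100010100010→1 (1)
 67  01001111000101000101→0 (0)
 68  10011110001010001010→1 (0)
 69  00111100010100010100→0 (1)
 70  01111000101000101001→0 (1)
 71  11110001010001010011→1 (0)
 72  11100010100010100110→1 (1)
 73  11000101000101001101→1 (1)
 74  10001010001010011011→1 (1)
 75  00010100010100110111→0 (1)
 76  00101000101001101111→0 (0)
 77  01010001010011011110→0 (1)
 78  10100010100110111101→1 (1)
 79  01000101001101111011→0 (0)
 80  10001010011011110110→1 (1)
 81  00010100110111101101→0 (1)
 82  00101001101111011011→0 (0)
 83  01010011011110110110→0 (1)
 84  10100110111101101101→1 (1)

0010011001111010110000010101101011001100101110001100101010010111111010011110001010001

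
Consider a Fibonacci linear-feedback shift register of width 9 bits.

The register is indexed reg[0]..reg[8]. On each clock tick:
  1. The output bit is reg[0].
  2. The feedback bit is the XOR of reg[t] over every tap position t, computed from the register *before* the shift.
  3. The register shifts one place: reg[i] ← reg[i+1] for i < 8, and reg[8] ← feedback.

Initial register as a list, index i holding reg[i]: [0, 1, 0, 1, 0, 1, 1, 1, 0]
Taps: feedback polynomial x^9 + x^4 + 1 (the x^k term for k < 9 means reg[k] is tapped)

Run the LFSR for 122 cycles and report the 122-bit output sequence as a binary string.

tick  register→output (feedback)
  0  010101110→0 (0)
  1  101011100→1 (0)
  2  010111000→0 (1)
  3  101110001→1 (0)
  4  011100010→0 (0)
  5  111000100→1 (1)
  6  110001001→1 (1)
  7  100010011→1 (0)
  8  000100110→0 (0)
  9  001001100→0 (0)
 10  010011000→0 (1)
 11  100110001→1 (0)
 12  001100010→0 (0)
 13  011000100→0 (0)
 14  110001000→1 (1)
 15  100010001→1 (0)
 16  000100010→0 (0)
 17  001000100→0 (0)
 18  010001000→0 (0)
 19  100010000→1 (0)
 20  000100000→0 (0)
 21  001000000→0 (0)
 22  010000000→0 (0)
 23  100000000→1 (1)
 24  000000001→0 (0)
 25  000000010→0 (0)
 26  000000100→0 (0)
 27  000001000→0 (0)
 28  000010000→0 (1)
 29  000100001→0 (0)
 30  001000010→0 (0)
 31  010000100→0 (0)
 32  100001000→1 (1)
 33  000010001→0 (1)
 34  000100011→0 (0)
 35  001000110→0 (0)
 36  010001100→0 (0)
 37  100011000→1 (0)
 38  000110000→0 (1)
 39  001100001→0 (0)
 40  011000010→0 (0)
 41  110000100→1 (1)
 42  100001001→1 (1)
 43  000010011→0 (1)
 44  000100111→0 (0)
 45  001001110→0 (0)
 46  010011100→0 (1)
 47  100111001→1 (0)
 48  001110010→0 (1)
 49  011100101→0 (0)
 50  111001010→1 (1)
 51  110010101→1 (0)
 52  100101010→1 (1)
 53  001010101→0 (1)
 54  010101011→0 (0)
 55  101010110→1 (0)
 56  010101100→0 (0)
 57  101011000→1 (0)
 58  010110000→0 (1)
 59  101100001→1 (1)
 60  011000011→0 (0)
 61  110000110→1 (1)
 62  100001101→1 (1)
 63  000011011→0 (1)
 64  000110111→0 (1)
 65  001101111→0 (0)
 66  011011110→0 (1)
 67  110111101→1 (0)
 68  101111010→1 (0)
 69  011110100→0 (1)
 70  111101001→1 (1)
 71  111010011→1 (0)
 72  110100110→1 (1)
 73  101001101→1 (1)
 74  010011011→0 (1)
 75  100110111→1 (0)
 76  001101110→0 (0)
 77  011011100→0 (1)
 78  110111001→1 (0)
 79  101110010→1 (0)
 80  011100100→0 (0)
 81  111001000→1 (1)
 82  110010001→1 (0)
 83  100100010→1 (1)
 84  001000101→0 (0)
 85  010001010→0 (0)
 86  100010100→1 (0)
 87  000101000→0 (0)
 88  001010000→0 (1)
 89  010100001→0 (0)
 90  101000010→1 (1)
 91  010000101→0 (0)
 92  100001010→1 (1)
 93  000010101→0 (1)
 94  000101011→0 (0)
 95  001010110→0 (1)
 96  010101101→0 (0)
 97  101011010→1 (0)
 98  010110100→0 (1)
 99  101101001→1 (1)
100  011010011→0 (1)
101  110100111→1 (1)
102  101001111→1 (1)
103  010011111→0 (1)
104  100111111→1 (0)
105  001111110→0 (1)
106  011111101→0 (1)
107  111111011→1 (0)
108  111110110→1 (0)
109  111101100→1 (1)
110  111011001→1 (0)
111  110110010→1 (0)
112  101100100→1 (1)
113  011001001→0 (0)
114  110010010→1 (0)
115  100100100→1 (1)
116  001001001→0 (0)
117  010010010→0 (1)
118  100100101→1 (1)
119  001001011→0 (0)
120  010010110→0 (1)
121  100101101→1 (1)

01010111000100110001000100000000100001000110000100111001010101100001101111010011011100100010100001010110100111111011001001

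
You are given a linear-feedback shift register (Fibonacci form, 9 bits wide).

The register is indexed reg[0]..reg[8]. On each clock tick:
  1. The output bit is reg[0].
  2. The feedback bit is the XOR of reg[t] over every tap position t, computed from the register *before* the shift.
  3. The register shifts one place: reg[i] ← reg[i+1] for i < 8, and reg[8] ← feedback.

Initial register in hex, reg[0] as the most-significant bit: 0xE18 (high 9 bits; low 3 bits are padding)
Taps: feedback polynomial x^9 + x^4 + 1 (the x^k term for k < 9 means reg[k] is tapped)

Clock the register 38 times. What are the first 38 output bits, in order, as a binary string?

k : reg_k → out_k, fb_k
0: 111000011 → 1, fb=1
1: 110000111 → 1, fb=1
2: 100001111 → 1, fb=1
3: 000011111 → 0, fb=1
4: 000111111 → 0, fb=1
5: 001111111 → 0, fb=1
6: 011111111 → 0, fb=1
7: 111111111 → 1, fb=0
8: 111111110 → 1, fb=0
9: 111111100 → 1, fb=0
10: 111111000 → 1, fb=0
11: 111110000 → 1, fb=0
12: 111100000 → 1, fb=1
13: 111000001 → 1, fb=1
14: 110000011 → 1, fb=1
15: 100000111 → 1, fb=1
16: 000001111 → 0, fb=0
17: 000011110 → 0, fb=1
18: 000111101 → 0, fb=1
19: 001111011 → 0, fb=1
20: 011110111 → 0, fb=1
21: 111101111 → 1, fb=1
22: 111011111 → 1, fb=0
23: 110111110 → 1, fb=0
24: 101111100 → 1, fb=0
25: 011111000 → 0, fb=1
26: 111110001 → 1, fb=0
27: 111100010 → 1, fb=1
28: 111000101 → 1, fb=1
29: 110001011 → 1, fb=1
30: 100010111 → 1, fb=0
31: 000101110 → 0, fb=0
32: 001011100 → 0, fb=1
33: 010111001 → 0, fb=1
34: 101110011 → 1, fb=0
35: 011100110 → 0, fb=0
36: 111001100 → 1, fb=1
37: 110011001 → 1, fb=0

11100001111111110000011110111110001011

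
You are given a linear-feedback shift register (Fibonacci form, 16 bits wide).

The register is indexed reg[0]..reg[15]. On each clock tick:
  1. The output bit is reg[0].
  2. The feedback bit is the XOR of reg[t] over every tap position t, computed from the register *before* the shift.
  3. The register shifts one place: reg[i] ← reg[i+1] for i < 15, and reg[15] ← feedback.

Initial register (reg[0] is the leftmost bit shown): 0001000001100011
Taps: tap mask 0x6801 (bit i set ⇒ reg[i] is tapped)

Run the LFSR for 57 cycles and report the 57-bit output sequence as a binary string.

k : reg_k → out_k, fb_k
0: 0001000001100011 → 0, fb=1
1: 0010000011000111 → 0, fb=0
2: 0100000110001110 → 0, fb=0
3: 1000001100011100 → 1, fb=1
4: 0000011000111001 → 0, fb=1
5: 0000110001110011 → 0, fb=0
6: 0001100011100110 → 0, fb=0
7: 0011000111001100 → 0, fb=1
8: 0110001110011001 → 0, fb=1
9: 1100011100110011 → 1, fb=1
10: 1000111001100111 → 1, fb=1
11: 0001110011001111 → 0, fb=0
12: 0011100110011110 → 0, fb=1
13: 0111001100111101 → 0, fb=0
14: 1110011001111010 → 1, fb=1
15: 1100110011110101 → 1, fb=1
16: 1001100111101011 → 1, fb=0
17: 0011001111010110 → 0, fb=1
18: 0110011110101101 → 0, fb=1
19: 1100111101011011 → 1, fb=1
20: 1001111010110111 → 1, fb=0
21: 0011110101101110 → 0, fb=0
22: 0111101011011100 → 0, fb=0
23: 1111010110111000 → 1, fb=0
24: 1110101101110000 → 1, fb=0
25: 1101011011100000 → 1, fb=1
26: 1010110111000001 → 1, fb=1
27: 0101101110000011 → 0, fb=1
28: 1011011100000111 → 1, fb=1
29: 0110111000001111 → 0, fb=0
30: 1101110000011110 → 1, fb=0
31: 1011100000111100 → 1, fb=1
32: 0111000001111001 → 0, fb=1
33: 1110000011110011 → 1, fb=1
34: 1100000111100111 → 1, fb=1
35: 1000001111001111 → 1, fb=1
36: 0000011110011111 → 0, fb=1
37: 0000111100111111 → 0, fb=1
38: 0001111001111111 → 0, fb=1
39: 0011110011111111 → 0, fb=1
40: 0111100111111111 → 0, fb=1
41: 1111001111111111 → 1, fb=0
42: 1110011111111110 → 1, fb=0
43: 1100111111111100 → 1, fb=1
44: 1001111111111001 → 1, fb=0
45: 0011111111110010 → 0, fb=0
46: 0111111111100100 → 0, fb=1
47: 1111111111001001 → 1, fb=1
48: 1111111110010011 → 1, fb=1
49: 1111111100100111 → 1, fb=1
50: 1111111001001111 → 1, fb=1
51: 1111110010011111 → 1, fb=0
52: 1111100100111110 → 1, fb=0
53: 1111001001111100 → 1, fb=1
54: 1110010011111001 → 1, fb=0
55: 1100100111110010 → 1, fb=1
56: 1001001111100101 → 1, fb=0

000100000110001110011001111010110111000001111001111111111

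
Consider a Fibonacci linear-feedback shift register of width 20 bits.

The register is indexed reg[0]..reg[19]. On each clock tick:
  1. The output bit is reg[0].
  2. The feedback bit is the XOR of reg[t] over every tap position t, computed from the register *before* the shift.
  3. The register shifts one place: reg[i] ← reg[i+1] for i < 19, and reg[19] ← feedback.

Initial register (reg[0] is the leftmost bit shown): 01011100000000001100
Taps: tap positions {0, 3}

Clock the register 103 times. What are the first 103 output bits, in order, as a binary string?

tick  register→output (feedback)
  0  01011100000000001100→0 (1)
  1  10111000000000011001→1 (0)
  2  01110000000000110010→0 (1)
  3  11100000000001100101→1 (1)
  4  11000000000011001011→1 (1)
  5  10000000000110010111→1 (1)
  6  00000000001100101111→0 (0)
  7  00000000011001011110→0 (0)
  8  00000000110010111100→0 (0)
  9  00000001100101111000→0 (0)
 10  00000011001011110000→0 (0)
 11  00000110010111100000→0 (0)
 12  00001100101111000000→0 (0)
 13  00011001011110000000→0 (1)
 14  00110010111100000001→0 (1)
 15  01100101111000000011→0 (0)
 16  11001011110000000110→1 (1)
 17  10010111100000001101→1 (0)
 18  00101111000000011010→0 (0)
 19  01011110000000110100→0 (1)
 20  10111100000001101001→1 (0)
 21  01111000000011010010→0 (1)
 22  11110000000110100101→1 (0)
 23  11100000001101001010→1 (1)
 24  11000000011010010101→1 (1)
 25  10000000110100101011→1 (1)
 26  00000001101001010111→0 (0)
 27  00000011010010101110→0 (0)
 28  00000110100101011100→0 (0)
 29  00001101001010111000→0 (0)
 30  00011010010101110000→0 (1)
 31  00110100101011100001→0 (1)
 32  01101001010111000011→0 (0)
 33  11010010101110000110→1 (0)
 34  10100101011100001100→1 (1)
 35  01001010111000011001→0 (0)
 36  10010101110000110010→1 (0)
 37  00101011100001100100→0 (0)
 38  01010111000011001000→0 (1)
 39  10101110000110010001→1 (1)
 40  01011100001100100011→0 (1)
 41  10111000011001000111→1 (0)
 42  01110000110010001110→0 (1)
 43  11100001100100011101→1 (1)
 44  11000011001000111011→1 (1)
 45  10000110010001110111→1 (1)
 46  00001100100011101111→0 (0)
 47  00011001000111011110→0 (1)
 48  00110010001110111101→0 (1)
 49  01100100011101111011→0 (0)
 50  11001000111011110110→1 (1)
 51  10010001110111101101→1 (0)
 52  00100011101111011010→0 (0)
 53  01000111011110110100→0 (0)
 54  10001110111101101000→1 (1)
 55  00011101111011010001→0 (1)
 56  00111011110110100011→0 (1)
 57  01110111101101000111→0 (1)
 58  11101111011010001111→1 (1)
 59  11011110110100011111→1 (0)
 60  10111101101000111110→1 (0)
 61  01111011010001111100→0 (1)
 62  11110110100011111001→1 (0)
 63  11101101000111110010→1 (1)
 64  11011010001111100101→1 (0)
 65  10110100011111001010→1 (0)
 66  01101000111110010100→0 (0)
 67  11010001111100101000→1 (0)
 68  10100011111001010000→1 (1)
 69  01000111110010100001→0 (0)
 70  10001111100101000010→1 (1)
 71  00011111001010000101→0 (1)
 72  00111110010100001011→0 (1)
 73  01111100101000010111→0 (1)
 74  11111001010000101111→1 (0)
 75  11110010100001011110→1 (0)
 76  11100101000010111100→1 (1)
 77  11001010000101111001→1 (1)
 78  10010100001011110011→1 (0)
 79  00101000010111100110→0 (0)
 80  01010000101111001100→0 (1)
 81  10100001011110011001→1 (1)
 82  01000010111100110011→0 (0)
 83  10000101111001100110→1 (1)
 84  00001011110011001101→0 (0)
 85  00010111100110011010→0 (1)
 86  00101111001100110101→0 (0)
 87  01011110011001101010→0 (1)
 88  10111100110011010101→1 (0)
 89  01111001100110101010→0 (1)
 90  11110011001101010101→1 (0)
 91  11100110011010101010→1 (1)
 92  11001100110101010101→1 (1)
 93  10011001101010101011→1 (0)
 94  00110011010101010110→0 (1)
 95  01100110101010101101→0 (0)
 96  11001101010101011010→1 (1)
 97  10011010101010110101→1 (0)
 98  00110101010101101010→0 (1)
 99  01101010101011010101→0 (0)
100  11010101010110101010→1 (0)
101  10101010101101010100→1 (1)
102  01010101011010101001→0 (1)

0101110000000000110010111100000001101001010111000011001000111011110110100011111001010000101111001100110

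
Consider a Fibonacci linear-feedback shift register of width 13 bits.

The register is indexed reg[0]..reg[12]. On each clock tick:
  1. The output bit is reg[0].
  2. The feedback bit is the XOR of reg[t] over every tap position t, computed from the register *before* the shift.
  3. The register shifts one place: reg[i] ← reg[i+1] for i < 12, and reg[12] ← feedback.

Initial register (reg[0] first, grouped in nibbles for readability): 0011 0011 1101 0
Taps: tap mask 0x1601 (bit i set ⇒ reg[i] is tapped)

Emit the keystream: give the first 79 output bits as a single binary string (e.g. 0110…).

0011001111010100011001111100010101111011010110011010011110000110111101101111101

k : reg_k → out_k, fb_k
0: 0011001111010 → 0, fb=1
1: 0110011110101 → 0, fb=0
2: 1100111101010 → 1, fb=0
3: 1001111010100 → 1, fb=0
4: 0011110101000 → 0, fb=1
5: 0111101010001 → 0, fb=1
6: 1111010100011 → 1, fb=0
7: 1110101000110 → 1, fb=0
8: 1101010001100 → 1, fb=1
9: 1010100011001 → 1, fb=1
10: 0101000110011 → 0, fb=1
11: 1010001100111 → 1, fb=1
12: 0100011001111 → 0, fb=1
13: 1000110011111 → 1, fb=0
14: 0001100111110 → 0, fb=0
15: 0011001111100 → 0, fb=0
16: 0110011111000 → 0, fb=1
17: 1100111110001 → 1, fb=0
18: 1001111100010 → 1, fb=1
19: 0011111000101 → 0, fb=0
20: 0111110001010 → 0, fb=1
21: 1111100010101 → 1, fb=1
22: 1111000101011 → 1, fb=1
23: 1110001010111 → 1, fb=1
24: 1100010101111 → 1, fb=0
25: 1000101011110 → 1, fb=1
26: 0001010111101 → 0, fb=1
27: 0010101111011 → 0, fb=0
28: 0101011110110 → 0, fb=1
29: 1010111101101 → 1, fb=0
30: 0101111011010 → 0, fb=1
31: 1011110110101 → 1, fb=1
32: 0111101101011 → 0, fb=0
33: 1111011010110 → 1, fb=0
34: 1110110101100 → 1, fb=1
35: 1101101011001 → 1, fb=1
36: 1011010110011 → 1, fb=0
37: 0110101100110 → 0, fb=1
38: 1101011001101 → 1, fb=0
39: 1010110011010 → 1, fb=0
40: 0101100110100 → 0, fb=1
41: 1011001101001 → 1, fb=1
42: 0110011010011 → 0, fb=1
43: 1100110100111 → 1, fb=1
44: 1001101001111 → 1, fb=0
45: 0011010011110 → 0, fb=0
46: 0110100111100 → 0, fb=0
47: 1101001111000 → 1, fb=0
48: 1010011110000 → 1, fb=1
49: 0100111100001 → 0, fb=1
50: 1001111000011 → 1, fb=0
51: 0011110000110 → 0, fb=1
52: 0111100001101 → 0, fb=1
53: 1111000011011 → 1, fb=1
54: 1110000110111 → 1, fb=1
55: 1100001101111 → 1, fb=0
56: 1000011011110 → 1, fb=1
57: 0000110111101 → 0, fb=1
58: 0001101111011 → 0, fb=0
59: 0011011110110 → 0, fb=1
60: 0110111101101 → 0, fb=1
61: 1101111011011 → 1, fb=1
62: 1011110110111 → 1, fb=1
63: 0111101101111 → 0, fb=1
64: 1111011011111 → 1, fb=0
65: 1110110111110 → 1, fb=1
66: 1101101111101 → 1, fb=0
67: 1011011111010 → 1, fb=0
68: 0110111110100 → 0, fb=1
69: 1101111101001 → 1, fb=1
70: 1011111010011 → 1, fb=0
71: 0111110100110 → 0, fb=1
72: 1111101001101 → 1, fb=0
73: 1111010011010 → 1, fb=0
74: 1110100110100 → 1, fb=0
75: 1101001101000 → 1, fb=0
76: 1010011010000 → 1, fb=1
77: 0100110100001 → 0, fb=1
78: 1001101000011 → 1, fb=0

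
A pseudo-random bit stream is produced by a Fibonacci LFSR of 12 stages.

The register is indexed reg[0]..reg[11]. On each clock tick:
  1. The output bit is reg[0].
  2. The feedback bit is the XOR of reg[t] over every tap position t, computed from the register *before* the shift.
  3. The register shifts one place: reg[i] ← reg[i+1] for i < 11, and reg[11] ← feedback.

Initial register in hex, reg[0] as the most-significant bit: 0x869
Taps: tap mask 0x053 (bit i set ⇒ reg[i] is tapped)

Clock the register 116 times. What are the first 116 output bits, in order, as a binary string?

10000110100101000111111001001111010111110011110111011110110000111111100001011001101100011101101110010011000101000001

step | reg (before) | out | fb
   0 | 100001101001 | 1 | 0
   1 | 000011010010 | 0 | 1
   2 | 000110100101 | 0 | 0
   3 | 001101001010 | 0 | 0
   4 | 011010010100 | 0 | 0
   5 | 110100101000 | 1 | 1
   6 | 101001010001 | 1 | 1
   7 | 010010100011 | 0 | 1
   8 | 100101000111 | 1 | 1
   9 | 001010001111 | 0 | 1
  10 | 010100011111 | 0 | 1
  11 | 101000111111 | 1 | 0
  12 | 010001111110 | 0 | 0
  13 | 100011111100 | 1 | 1
  14 | 000111111001 | 0 | 0
  15 | 001111110010 | 0 | 0
  16 | 011111100100 | 0 | 1
  17 | 111111001001 | 1 | 1
  18 | 111110010011 | 1 | 1
  19 | 111100100111 | 1 | 1
  20 | 111001001111 | 1 | 0
  21 | 110010011110 | 1 | 1
  22 | 100100111101 | 1 | 0
  23 | 001001111010 | 0 | 1
  24 | 010011110101 | 0 | 1
  25 | 100111101011 | 1 | 1
  26 | 001111010111 | 0 | 1
  27 | 011110101111 | 0 | 1
  28 | 111101011111 | 1 | 0
  29 | 111010111110 | 1 | 0
  30 | 110101111100 | 1 | 1
  31 | 101011111001 | 1 | 1
  32 | 010111110011 | 0 | 1
  33 | 101111100111 | 1 | 1
  34 | 011111001111 | 0 | 0
  35 | 111110011110 | 1 | 1
  36 | 111100111101 | 1 | 1
  37 | 111001111011 | 1 | 1
  38 | 110011110111 | 1 | 0
  39 | 100111101110 | 1 | 1
  40 | 001111011101 | 0 | 1
  41 | 011110111011 | 0 | 1
  42 | 111101110111 | 1 | 1
  43 | 111011101111 | 1 | 0
  44 | 110111011110 | 1 | 1
  45 | 101110111101 | 1 | 1
  46 | 011101111011 | 0 | 0
  47 | 111011110110 | 1 | 0
  48 | 110111101100 | 1 | 0
  49 | 101111011000 | 1 | 0
  50 | 011110110000 | 0 | 1
  51 | 111101100001 | 1 | 1
  52 | 111011000011 | 1 | 1
  53 | 110110000111 | 1 | 1
  54 | 101100001111 | 1 | 1
  55 | 011000011111 | 0 | 1
  56 | 110000111111 | 1 | 1
  57 | 100001111111 | 1 | 0
  58 | 000011111110 | 0 | 0
  59 | 000111111100 | 0 | 0
  60 | 001111111000 | 0 | 0
  61 | 011111110000 | 0 | 1
  62 | 111111100001 | 1 | 0
  63 | 111111000010 | 1 | 1
  64 | 111110000101 | 1 | 1
  65 | 111100001011 | 1 | 0
  66 | 111000010110 | 1 | 0
  67 | 110000101100 | 1 | 1
  68 | 100001011001 | 1 | 1
  69 | 000010110011 | 0 | 0
  70 | 000101100110 | 0 | 1
  71 | 001011001101 | 0 | 1
  72 | 010110011011 | 0 | 0
  73 | 101100110110 | 1 | 0
  74 | 011001101100 | 0 | 0
  75 | 110011011000 | 1 | 1
  76 | 100110110001 | 1 | 1
  77 | 001101100011 | 0 | 1
  78 | 011011000111 | 0 | 0
  79 | 110110001110 | 1 | 1
  80 | 101100011101 | 1 | 1
  81 | 011000111011 | 0 | 0
  82 | 110001110110 | 1 | 1
  83 | 100011101101 | 1 | 1
  84 | 000111011011 | 0 | 1
  85 | 001110110111 | 0 | 0
  86 | 011101101110 | 0 | 0
  87 | 111011011100 | 1 | 1
  88 | 110110111001 | 1 | 0
  89 | 101101110010 | 1 | 0
  90 | 011011100100 | 0 | 1
  91 | 110111001001 | 1 | 1
  92 | 101110010011 | 1 | 0
  93 | 011100100110 | 0 | 0
  94 | 111001001100 | 1 | 0
  95 | 110010011000 | 1 | 1
  96 | 100100110001 | 1 | 0
  97 | 001001100010 | 0 | 1
  98 | 010011000101 | 0 | 0
  99 | 100110001010 | 1 | 0
 100 | 001100010100 | 0 | 0
 101 | 011000101000 | 0 | 0
 102 | 110001010000 | 1 | 0
 103 | 100010100000 | 1 | 1
 104 | 000101000001 | 0 | 0
 105 | 001010000010 | 0 | 1
 106 | 010100000101 | 0 | 1
 107 | 101000001011 | 1 | 1
 108 | 010000010111 | 0 | 1
 109 | 100000101111 | 1 | 0
 110 | 000001011110 | 0 | 0
 111 | 000010111100 | 0 | 0
 112 | 000101111000 | 0 | 1
 113 | 001011110001 | 0 | 0
 114 | 010111100010 | 0 | 1
 115 | 101111000101 | 1 | 0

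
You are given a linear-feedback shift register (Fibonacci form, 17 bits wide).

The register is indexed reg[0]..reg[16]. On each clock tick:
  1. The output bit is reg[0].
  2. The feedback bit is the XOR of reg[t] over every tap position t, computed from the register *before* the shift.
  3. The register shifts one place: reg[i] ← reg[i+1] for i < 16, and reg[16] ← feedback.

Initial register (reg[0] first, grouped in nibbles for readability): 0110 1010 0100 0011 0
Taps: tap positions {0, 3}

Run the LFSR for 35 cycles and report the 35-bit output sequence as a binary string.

01101010010000110001110000101101111

step | reg (before) | out | fb
   0 | 01101010010000110 | 0 | 0
   1 | 11010100100001100 | 1 | 0
   2 | 10101001000011000 | 1 | 1
   3 | 01010010000110001 | 0 | 1
   4 | 10100100001100011 | 1 | 1
   5 | 01001000011000111 | 0 | 0
   6 | 10010000110001110 | 1 | 0
   7 | 00100001100011100 | 0 | 0
   8 | 01000011000111000 | 0 | 0
   9 | 10000110001110000 | 1 | 1
  10 | 00001100011100001 | 0 | 0
  11 | 00011000111000010 | 0 | 1
  12 | 00110001110000101 | 0 | 1
  13 | 01100011100001011 | 0 | 0
  14 | 11000111000010110 | 1 | 1
  15 | 10001110000101101 | 1 | 1
  16 | 00011100001011011 | 0 | 1
  17 | 00111000010110111 | 0 | 1
  18 | 01110000101101111 | 0 | 1
  19 | 11100001011011111 | 1 | 1
  20 | 11000010110111111 | 1 | 1
  21 | 10000101101111111 | 1 | 1
  22 | 00001011011111111 | 0 | 0
  23 | 00010110111111110 | 0 | 1
  24 | 00101101111111101 | 0 | 0
  25 | 01011011111111010 | 0 | 1
  26 | 10110111111110101 | 1 | 0
  27 | 01101111111101010 | 0 | 0
  28 | 11011111111010100 | 1 | 0
  29 | 10111111110101000 | 1 | 0
  30 | 01111111101010000 | 0 | 1
  31 | 11111111010100001 | 1 | 0
  32 | 11111110101000010 | 1 | 0
  33 | 11111101010000100 | 1 | 0
  34 | 11111010100001000 | 1 | 0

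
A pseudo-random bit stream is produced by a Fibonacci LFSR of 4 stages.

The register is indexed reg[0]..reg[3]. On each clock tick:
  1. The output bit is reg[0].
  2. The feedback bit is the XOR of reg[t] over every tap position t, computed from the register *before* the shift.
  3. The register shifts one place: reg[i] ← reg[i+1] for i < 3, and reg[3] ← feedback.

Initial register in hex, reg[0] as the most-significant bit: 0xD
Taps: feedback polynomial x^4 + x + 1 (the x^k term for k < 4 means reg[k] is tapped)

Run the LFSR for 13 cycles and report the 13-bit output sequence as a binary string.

1101011110001

tick  register→output (feedback)
  0  1101→1 (0)
  1  1010→1 (1)
  2  0101→0 (1)
  3  1011→1 (1)
  4  0111→0 (1)
  5  1111→1 (0)
  6  1110→1 (0)
  7  1100→1 (0)
  8  1000→1 (1)
  9  0001→0 (0)
 10  0010→0 (0)
 11  0100→0 (1)
 12  1001→1 (1)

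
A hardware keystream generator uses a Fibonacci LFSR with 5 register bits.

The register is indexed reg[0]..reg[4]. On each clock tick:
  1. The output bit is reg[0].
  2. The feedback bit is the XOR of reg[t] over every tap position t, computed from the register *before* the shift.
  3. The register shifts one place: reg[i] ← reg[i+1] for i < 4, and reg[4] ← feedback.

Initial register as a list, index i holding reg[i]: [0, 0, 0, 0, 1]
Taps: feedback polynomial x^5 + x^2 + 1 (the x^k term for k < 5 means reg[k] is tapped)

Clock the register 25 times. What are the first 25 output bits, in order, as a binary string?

tick  register→output (feedback)
  0  00001→0 (0)
  1  00010→0 (0)
  2  00100→0 (1)
  3  01001→0 (0)
  4  10010→1 (1)
  5  00101→0 (1)
  6  01011→0 (0)
  7  10110→1 (0)
  8  01100→0 (1)
  9  11001→1 (1)
 10  10011→1 (1)
 11  00111→0 (1)
 12  01111→0 (1)
 13  11111→1 (0)
 14  11110→1 (0)
 15  11100→1 (0)
 16  11000→1 (1)
 17  10001→1 (1)
 18  00011→0 (0)
 19  00110→0 (1)
 20  01101→0 (1)
 21  11011→1 (1)
 22  10111→1 (0)
 23  01110→0 (1)
 24  11101→1 (0)

0000100101100111110001101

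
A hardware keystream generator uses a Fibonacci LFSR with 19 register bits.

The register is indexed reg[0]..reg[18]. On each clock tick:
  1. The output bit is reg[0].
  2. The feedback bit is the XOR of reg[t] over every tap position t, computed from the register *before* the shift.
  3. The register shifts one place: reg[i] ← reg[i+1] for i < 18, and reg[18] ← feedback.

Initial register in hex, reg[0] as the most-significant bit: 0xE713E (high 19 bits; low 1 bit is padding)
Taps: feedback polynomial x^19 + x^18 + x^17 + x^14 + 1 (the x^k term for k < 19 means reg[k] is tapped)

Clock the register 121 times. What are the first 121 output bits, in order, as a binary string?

1110011100010011111011111010010001111110110110000110011001010111100110110111011100001111011100011110010100000101101011001

tick  register→output (feedback)
  0  1110011100010011111→1 (0)
  1  1100111000100111110→1 (1)
  2  1001110001001111101→1 (1)
  3  0011100010011111011→0 (1)
  4  0111000100111110111→0 (1)
  5  1110001001111101111→1 (1)
  6  1100010011111011111→1 (0)
  7  1000100111110111110→1 (1)
  8  0001001111101111101→0 (0)
  9  0010011111011111010→0 (0)
 10  0100111110111110100→0 (1)
 11  1001111101111101001→1 (0)
 12  0011111011111010010→0 (0)
 13  0111110111110100100→0 (0)
 14  1111101111101001000→1 (1)
 15  1111011111010010001→1 (1)
 16  1110111110100100011→1 (1)
 17  1101111101001000111→1 (1)
 18  1011111010010001111→1 (1)
 19  0111110100100011111→0 (1)
 20  1111101001000111111→1 (0)
 21  1111010010001111110→1 (1)
 22  1110100100011111101→1 (1)
 23  1101001000111111011→1 (0)
 24  1010010001111110110→1 (1)
 25  0100100011111101101→0 (1)
 26  1001000111111011011→1 (0)
 27  0010001111110110110→0 (0)
 28  0100011111101101100→0 (0)
 29  1000111111011011000→1 (0)
 30  0001111110110110000→0 (1)
 31  0011111101101100001→0 (1)
 32  0111111011011000011→0 (0)
 33  1111110110110000110→1 (0)
 34  1111101101100001100→1 (1)
 35  1111011011000011001→1 (1)
 36  1110110110000110011→1 (0)
 37  1101101100001100110→1 (0)
 38  1011011000011001100→1 (1)
 39  0110110000110011001→0 (0)
 40  1101100001100110010→1 (1)
 41  1011000011001100101→1 (0)
 42  0110000110011001010→0 (1)
 43  1100001100110010101→1 (1)
 44  1000011001100101011→1 (1)
 45  0000110011001010111→0 (1)
 46  0001100110010101111→0 (0)
 47  0011001100101011110→0 (0)
 48  0110011001010111100→0 (1)
 49  1100110010101111001→1 (1)
 50  1001100101011110011→1 (0)
 51  0011001010111100110→0 (1)
 52  0110010101111001101→0 (1)
 53  1100101011110011011→1 (0)
 54  1001010111100110110→1 (1)
 55  0010101111001101101→0 (1)
 56  0101011110011011011→0 (1)
 57  1010111100110110111→1 (0)
 58  0101111001101101110→0 (1)
 59  1011110011011011101→1 (1)
 60  0111100110110111011→0 (1)
 61  1111001101101110111→1 (0)
 62  1110011011011101110→1 (0)
 63  1100110110111011100→1 (0)
 64  1001101101110111000→1 (0)
 65  0011011011101110000→0 (1)
 66  0110110111011100001→0 (1)
 67  1101101110111000011→1 (1)
 68  1011011101110000111→1 (1)
 69  0110111011100001111→0 (0)
 70  1101110111000011110→1 (1)
 71  1011101110000111101→1 (1)
 72  0111011100001111011→0 (1)
 73  1110111000011110111→1 (0)
 74  1101110000111101110→1 (0)
 75  1011100001111011100→1 (0)
 76  0111000011110111000→0 (1)
 77  1110000111101110001→1 (1)
 78  1100001111011100011→1 (1)
 79  1000011110111000111→1 (1)
 80  0000111101110001111→0 (0)
 81  0001111011100011110→0 (0)
 82  0011110111000111100→0 (1)
 83  0111101110001111001→0 (0)
 84  1111011100011110010→1 (1)
 85  1110111000111100101→1 (0)
 86  1101110001111001010→1 (0)
 87  1011100011110010100→1 (0)
 88  0111000111100101000→0 (0)
 89  1110001111001010000→1 (0)
 90  1100011110010100000→1 (1)
 91  1000111100101000001→1 (0)
 92  0001111001010000010→0 (1)
 93  0011110010100000101→0 (1)
 94  0111100101000001011→0 (0)
 95  1111001010000010110→1 (1)
 96  1110010100000101101→1 (0)
 97  1100101000001011010→1 (1)
 98  1001010000010110101→1 (1)
 99  0010100000101101011→0 (0)
100  0101000001011010110→0 (0)
101  1010000010110101100→1 (1)
102  0100000101101011001→0 (0)
103  1000001011010110010→1 (1)
104  0000010110101100101→0 (1)
105  0000101101011001011→0 (0)
106  0001011010110010110→0 (0)
107  0010110101100101100→0 (0)
108  0101101011001011000→0 (1)
109  1011010110010110001→1 (1)
110  0110101100101100011→0 (0)
111  1101011001011000110→1 (0)
112  1010110010110001100→1 (1)
113  0101100101100011001→0 (0)
114  1011001011000110010→1 (1)
115  0110010110001100101→0 (1)
116  1100101100011001011→1 (1)
117  1001011000110010111→1 (0)
118  0010110001100101110→0 (1)
119  0101100011001011101→0 (0)
120  1011000110010111010→1 (1)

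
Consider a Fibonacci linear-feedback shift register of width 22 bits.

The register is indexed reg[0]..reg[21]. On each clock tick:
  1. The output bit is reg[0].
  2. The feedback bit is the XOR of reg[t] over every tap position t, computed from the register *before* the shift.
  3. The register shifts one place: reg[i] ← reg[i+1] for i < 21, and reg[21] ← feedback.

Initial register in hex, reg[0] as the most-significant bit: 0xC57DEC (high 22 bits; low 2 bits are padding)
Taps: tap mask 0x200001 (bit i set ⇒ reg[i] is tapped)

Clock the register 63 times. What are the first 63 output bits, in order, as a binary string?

tick  register→output (feedback)
  0  1100010101111101111011→1 (0)
  1  1000101011111011110110→1 (1)
  2  0001010111110111101101→0 (1)
  3  0010101111101111011011→0 (1)
  4  0101011111011110110111→0 (1)
  5  1010111110111101101111→1 (0)
  6  0101111101111011011110→0 (0)
  7  1011111011110110111100→1 (1)
  8  0111110111101101111001→0 (1)
  9  1111101111011011110011→1 (0)
 10  1111011110110111100110→1 (1)
 11  1110111101101111001101→1 (0)
 12  1101111011011110011010→1 (1)
 13  1011110110111100110101→1 (0)
 14  0111101101111001101010→0 (0)
 15  1111011011110011010100→1 (1)
 16  1110110111100110101001→1 (0)
 17  1101101111001101010010→1 (1)
 18  1011011110011010100101→1 (0)
 19  0110111100110101001010→0 (0)
 20  1101111001101010010100→1 (1)
 21  1011110011010100101001→1 (0)
 22  0111100110101001010010→0 (0)
 23  1111001101010010100100→1 (1)
 24  1110011010100101001001→1 (0)
 25  1100110101001010010010→1 (1)
 26  1001101010010100100101→1 (0)
 27  0011010100101001001010→0 (0)
 28  0110101001010010010100→0 (0)
 29  1101010010100100101000→1 (1)
 30  1010100101001001010001→1 (0)
 31  0101001010010010100010→0 (0)
 32  1010010100100101000100→1 (1)
 33  0100101001001010001001→0 (1)
 34  1001010010010100010011→1 (0)
 35  0010100100101000100110→0 (0)
 36  0101001001010001001100→0 (0)
 37  1010010010100010011000→1 (1)
 38  0100100101000100110001→0 (1)
 39  1001001010001001100011→1 (0)
 40  0010010100010011000110→0 (0)
 41  0100101000100110001100→0 (0)
 42  1001010001001100011000→1 (1)
 43  0010100010011000110001→0 (1)
 44  0101000100110001100011→0 (1)
 45  1010001001100011000111→1 (0)
 46  0100010011000110001110→0 (0)
 47  1000100110001100011100→1 (1)
 48  0001001100011000111001→0 (1)
 49  0010011000110001110011→0 (1)
 50  0100110001100011100111→0 (1)
 51  1001100011000111001111→1 (0)
 52  0011000110001110011110→0 (0)
 53  0110001100011100111100→0 (0)
 54  1100011000111001111000→1 (1)
 55  1000110001110011110001→1 (0)
 56  0001100011100111100010→0 (0)
 57  0011000111001111000100→0 (0)
 58  0110001110011110001000→0 (0)
 59  1100011100111100010000→1 (1)
 60  1000111001111000100001→1 (0)
 61  0001110011110001000010→0 (0)
 62  0011100111100010000100→0 (0)

110001010111110111101101111001101010010100100101000100110001100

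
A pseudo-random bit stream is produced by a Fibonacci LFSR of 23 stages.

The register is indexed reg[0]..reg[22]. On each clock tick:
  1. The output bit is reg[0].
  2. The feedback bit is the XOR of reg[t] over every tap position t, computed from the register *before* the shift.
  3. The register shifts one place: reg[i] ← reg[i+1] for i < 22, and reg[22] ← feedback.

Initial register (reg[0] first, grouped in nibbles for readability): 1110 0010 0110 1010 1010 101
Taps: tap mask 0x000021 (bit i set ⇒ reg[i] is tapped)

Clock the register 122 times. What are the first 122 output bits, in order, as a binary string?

step | reg (before) | out | fb
   0 | 11100010011010101010101 | 1 | 1
   1 | 11000100110101010101011 | 1 | 0
   2 | 10001001101010101010110 | 1 | 1
   3 | 00010011010101010101101 | 0 | 0
   4 | 00100110101010101011010 | 0 | 1
   5 | 01001101010101010110101 | 0 | 1
   6 | 10011010101010101101011 | 1 | 1
   7 | 00110101010101011010111 | 0 | 1
   8 | 01101010101010110101111 | 0 | 0
   9 | 11010101010101101011110 | 1 | 0
  10 | 10101010101011010111100 | 1 | 1
  11 | 01010101010110101111001 | 0 | 1
  12 | 10101010101101011110011 | 1 | 1
  13 | 01010101011010111100111 | 0 | 1
  14 | 10101010110101111001111 | 1 | 1
  15 | 01010101101011110011111 | 0 | 1
  16 | 10101011010111100111111 | 1 | 1
  17 | 01010110101111001111111 | 0 | 1
  18 | 10101101011110011111111 | 1 | 0
  19 | 01011010111100111111110 | 0 | 0
  20 | 10110101111001111111100 | 1 | 0
  21 | 01101011110011111111000 | 0 | 0
  22 | 11010111100111111110000 | 1 | 0
  23 | 10101111001111111100000 | 1 | 0
  24 | 01011110011111111000000 | 0 | 1
  25 | 10111100111111110000001 | 1 | 0
  26 | 01111001111111100000010 | 0 | 0
  27 | 11110011111111000000100 | 1 | 1
  28 | 11100111111110000001001 | 1 | 0
  29 | 11001111111100000010010 | 1 | 0
  30 | 10011111111000000100100 | 1 | 0
  31 | 00111111110000001001000 | 0 | 1
  32 | 01111111100000010010001 | 0 | 1
  33 | 11111111000000100100011 | 1 | 0
  34 | 11111110000001001000110 | 1 | 0
  35 | 11111100000010010001100 | 1 | 0
  36 | 11111000000100100011000 | 1 | 1
  37 | 11110000001001000110001 | 1 | 1
  38 | 11100000010010001100011 | 1 | 1
  39 | 11000000100100011000111 | 1 | 1
  40 | 10000001001000110001111 | 1 | 1
  41 | 00000010010001100011111 | 0 | 0
  42 | 00000100100011000111110 | 0 | 1
  43 | 00001001000110001111101 | 0 | 0
  44 | 00010010001100011111010 | 0 | 0
  45 | 00100100011000111110100 | 0 | 1
  46 | 01001000110001111101001 | 0 | 0
  47 | 10010001100011111010010 | 1 | 1
  48 | 00100011000111110100101 | 0 | 0
  49 | 01000110001111101001010 | 0 | 1
  50 | 10001100011111010010101 | 1 | 0
  51 | 00011000111110100101010 | 0 | 0
  52 | 00110001111101001010100 | 0 | 0
  53 | 01100011111010010101000 | 0 | 0
  54 | 11000111110100101010000 | 1 | 0
  55 | 10001111101001010100000 | 1 | 0
  56 | 00011111010010101000000 | 0 | 1
  57 | 00111110100101010000001 | 0 | 1
  58 | 01111101001010100000011 | 0 | 1
  59 | 11111010010101000000111 | 1 | 1
  60 | 11110100101010000001111 | 1 | 0
  61 | 11101001010100000011110 | 1 | 1
  62 | 11010010101000000111101 | 1 | 1
  63 | 10100101010000001111011 | 1 | 0
  64 | 01001010100000011110110 | 0 | 0
  65 | 10010101000000111101100 | 1 | 0
  66 | 00101010000001111011000 | 0 | 0
  67 | 01010100000011110110000 | 0 | 1
  68 | 10101000000111101100001 | 1 | 1
  69 | 01010000001111011000011 | 0 | 0
  70 | 10100000011110110000110 | 1 | 1
  71 | 01000000111101100001101 | 0 | 0
  72 | 10000001111011000011010 | 1 | 1
  73 | 00000011110110000110101 | 0 | 0
  74 | 00000111101100001101010 | 0 | 1
  75 | 00001111011000011010101 | 0 | 1
  76 | 00011110110000110101011 | 0 | 1
  77 | 00111101100001101010111 | 0 | 1
  78 | 01111011000011010101111 | 0 | 0
  79 | 11110110000110101011110 | 1 | 0
  80 | 11101100001101010111100 | 1 | 0
  81 | 11011000011010101111000 | 1 | 1
  82 | 10110000110101011110001 | 1 | 1
  83 | 01100001101010111100011 | 0 | 0
  84 | 11000011010101111000110 | 1 | 1
  85 | 10000110101011110001101 | 1 | 0
  86 | 00001101010111100011010 | 0 | 1
  87 | 00011010101111000110101 | 0 | 0
  88 | 00110101011110001101010 | 0 | 1
  89 | 01101010111100011010101 | 0 | 0
  90 | 11010101111000110101010 | 1 | 0
  91 | 10101011110001101010100 | 1 | 1
  92 | 01010111100011010101001 | 0 | 1
  93 | 10101111000110101010011 | 1 | 0
  94 | 01011110001101010100110 | 0 | 1
  95 | 10111100011010101001101 | 1 | 0
  96 | 01111000110101010011010 | 0 | 0
  97 | 11110001101010100110100 | 1 | 1
  98 | 11100011010101001101001 | 1 | 1
  99 | 11000110101010011010011 | 1 | 0
 100 | 10001101010100110100110 | 1 | 0
 101 | 00011010101001101001100 | 0 | 0
 102 | 00110101010011010011000 | 0 | 1
 103 | 01101010100110100110001 | 0 | 0
 104 | 11010101001101001100010 | 1 | 0
 105 | 10101010011010011000100 | 1 | 1
 106 | 01010100110100110001001 | 0 | 1
 107 | 10101001101001100010011 | 1 | 1
 108 | 01010011010011000100111 | 0 | 0
 109 | 10100110100110001001110 | 1 | 0
 110 | 01001101001100010011100 | 0 | 1
 111 | 10011010011000100111001 | 1 | 1
 112 | 00110100110001001110011 | 0 | 1
 113 | 01101001100010011100111 | 0 | 0
 114 | 11010011000100111001110 | 1 | 1
 115 | 10100110001001110011101 | 1 | 0
 116 | 01001100010011100111010 | 0 | 1
 117 | 10011000100111001110101 | 1 | 1
 118 | 00110001001110011101011 | 0 | 0
 119 | 01100010011100111010110 | 0 | 0
 120 | 11000100111001110101100 | 1 | 0
 121 | 10001001110011101011000 | 1 | 1

11100010011010101010101101011110011111111000000100100011000111110100101010000001111011000011010101111000110101010011010011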